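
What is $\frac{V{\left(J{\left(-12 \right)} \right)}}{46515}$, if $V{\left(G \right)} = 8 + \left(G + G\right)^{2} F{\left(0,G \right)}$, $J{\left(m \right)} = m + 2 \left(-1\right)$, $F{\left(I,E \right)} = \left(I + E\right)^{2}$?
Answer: $\frac{51224}{15505} \approx 3.3037$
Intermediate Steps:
$F{\left(I,E \right)} = \left(E + I\right)^{2}$
$J{\left(m \right)} = -2 + m$ ($J{\left(m \right)} = m - 2 = -2 + m$)
$V{\left(G \right)} = 8 + 4 G^{4}$ ($V{\left(G \right)} = 8 + \left(G + G\right)^{2} \left(G + 0\right)^{2} = 8 + \left(2 G\right)^{2} G^{2} = 8 + 4 G^{2} G^{2} = 8 + 4 G^{4}$)
$\frac{V{\left(J{\left(-12 \right)} \right)}}{46515} = \frac{8 + 4 \left(-2 - 12\right)^{4}}{46515} = \left(8 + 4 \left(-14\right)^{4}\right) \frac{1}{46515} = \left(8 + 4 \cdot 38416\right) \frac{1}{46515} = \left(8 + 153664\right) \frac{1}{46515} = 153672 \cdot \frac{1}{46515} = \frac{51224}{15505}$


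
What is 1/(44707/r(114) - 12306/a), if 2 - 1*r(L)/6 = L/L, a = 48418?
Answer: 145254/1082274845 ≈ 0.00013421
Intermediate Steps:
r(L) = 6 (r(L) = 12 - 6*L/L = 12 - 6*1 = 12 - 6 = 6)
1/(44707/r(114) - 12306/a) = 1/(44707/6 - 12306/48418) = 1/(44707*(1/6) - 12306*1/48418) = 1/(44707/6 - 6153/24209) = 1/(1082274845/145254) = 145254/1082274845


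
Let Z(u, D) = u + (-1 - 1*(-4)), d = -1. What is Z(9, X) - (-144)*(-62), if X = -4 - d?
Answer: -8916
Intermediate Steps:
X = -3 (X = -4 - 1*(-1) = -4 + 1 = -3)
Z(u, D) = 3 + u (Z(u, D) = u + (-1 + 4) = u + 3 = 3 + u)
Z(9, X) - (-144)*(-62) = (3 + 9) - (-144)*(-62) = 12 - 144*62 = 12 - 8928 = -8916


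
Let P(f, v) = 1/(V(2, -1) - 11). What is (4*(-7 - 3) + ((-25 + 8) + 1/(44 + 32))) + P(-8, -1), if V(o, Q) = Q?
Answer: -3253/57 ≈ -57.070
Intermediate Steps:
P(f, v) = -1/12 (P(f, v) = 1/(-1 - 11) = 1/(-12) = -1/12)
(4*(-7 - 3) + ((-25 + 8) + 1/(44 + 32))) + P(-8, -1) = (4*(-7 - 3) + ((-25 + 8) + 1/(44 + 32))) - 1/12 = (4*(-10) + (-17 + 1/76)) - 1/12 = (-40 + (-17 + 1/76)) - 1/12 = (-40 - 1291/76) - 1/12 = -4331/76 - 1/12 = -3253/57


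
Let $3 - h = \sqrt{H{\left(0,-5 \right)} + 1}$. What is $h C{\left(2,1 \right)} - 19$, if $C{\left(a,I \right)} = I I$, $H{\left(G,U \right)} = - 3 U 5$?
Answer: $-16 - 2 \sqrt{19} \approx -24.718$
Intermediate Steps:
$H{\left(G,U \right)} = - 15 U$
$h = 3 - 2 \sqrt{19}$ ($h = 3 - \sqrt{\left(-15\right) \left(-5\right) + 1} = 3 - \sqrt{75 + 1} = 3 - \sqrt{76} = 3 - 2 \sqrt{19} \approx -5.7178$)
$C{\left(a,I \right)} = I^{2}$
$h C{\left(2,1 \right)} - 19 = \left(3 - 2 \sqrt{19}\right) 1^{2} - 19 = \left(3 - 2 \sqrt{19}\right) 1 - 19 = \left(3 - 2 \sqrt{19}\right) - 19 = -16 - 2 \sqrt{19}$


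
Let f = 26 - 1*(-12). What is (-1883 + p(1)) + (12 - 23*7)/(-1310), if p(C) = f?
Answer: -2416801/1310 ≈ -1844.9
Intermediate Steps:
f = 38 (f = 26 + 12 = 38)
p(C) = 38
(-1883 + p(1)) + (12 - 23*7)/(-1310) = (-1883 + 38) + (12 - 23*7)/(-1310) = -1845 + (12 - 161)*(-1/1310) = -1845 - 149*(-1/1310) = -1845 + 149/1310 = -2416801/1310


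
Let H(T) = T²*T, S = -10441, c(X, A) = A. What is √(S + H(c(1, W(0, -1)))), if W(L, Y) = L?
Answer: I*√10441 ≈ 102.18*I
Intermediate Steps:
H(T) = T³
√(S + H(c(1, W(0, -1)))) = √(-10441 + 0³) = √(-10441 + 0) = √(-10441) = I*√10441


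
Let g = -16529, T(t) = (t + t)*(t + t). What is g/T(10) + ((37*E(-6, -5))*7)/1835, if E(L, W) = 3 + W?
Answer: -6107583/146800 ≈ -41.605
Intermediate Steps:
T(t) = 4*t² (T(t) = (2*t)*(2*t) = 4*t²)
g/T(10) + ((37*E(-6, -5))*7)/1835 = -16529/(4*10²) + ((37*(3 - 5))*7)/1835 = -16529/(4*100) + ((37*(-2))*7)*(1/1835) = -16529/400 - 74*7*(1/1835) = -16529*1/400 - 518*1/1835 = -16529/400 - 518/1835 = -6107583/146800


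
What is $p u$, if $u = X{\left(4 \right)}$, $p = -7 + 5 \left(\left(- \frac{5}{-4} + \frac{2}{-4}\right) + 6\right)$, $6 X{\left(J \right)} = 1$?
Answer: $\frac{107}{24} \approx 4.4583$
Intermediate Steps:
$X{\left(J \right)} = \frac{1}{6}$ ($X{\left(J \right)} = \frac{1}{6} \cdot 1 = \frac{1}{6}$)
$p = \frac{107}{4}$ ($p = -7 + 5 \left(\left(\left(-5\right) \left(- \frac{1}{4}\right) + 2 \left(- \frac{1}{4}\right)\right) + 6\right) = -7 + 5 \left(\left(\frac{5}{4} - \frac{1}{2}\right) + 6\right) = -7 + 5 \left(\frac{3}{4} + 6\right) = -7 + 5 \cdot \frac{27}{4} = -7 + \frac{135}{4} = \frac{107}{4} \approx 26.75$)
$u = \frac{1}{6} \approx 0.16667$
$p u = \frac{107}{4} \cdot \frac{1}{6} = \frac{107}{24}$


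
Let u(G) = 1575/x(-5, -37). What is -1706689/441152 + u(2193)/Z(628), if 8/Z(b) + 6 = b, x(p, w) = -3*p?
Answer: 3599747951/441152 ≈ 8159.9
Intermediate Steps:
Z(b) = 8/(-6 + b)
u(G) = 105 (u(G) = 1575/((-3*(-5))) = 1575/15 = 1575*(1/15) = 105)
-1706689/441152 + u(2193)/Z(628) = -1706689/441152 + 105/((8/(-6 + 628))) = -1706689*1/441152 + 105/((8/622)) = -1706689/441152 + 105/((8*(1/622))) = -1706689/441152 + 105/(4/311) = -1706689/441152 + 105*(311/4) = -1706689/441152 + 32655/4 = 3599747951/441152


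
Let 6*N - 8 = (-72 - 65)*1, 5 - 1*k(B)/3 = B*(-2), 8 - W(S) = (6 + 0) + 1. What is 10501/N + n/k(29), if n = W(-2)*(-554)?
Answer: -3993200/8127 ≈ -491.35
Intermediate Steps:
W(S) = 1 (W(S) = 8 - ((6 + 0) + 1) = 8 - (6 + 1) = 8 - 1*7 = 8 - 7 = 1)
n = -554 (n = 1*(-554) = -554)
k(B) = 15 + 6*B (k(B) = 15 - 3*B*(-2) = 15 - (-6)*B = 15 + 6*B)
N = -43/2 (N = 4/3 + ((-72 - 65)*1)/6 = 4/3 + (-137*1)/6 = 4/3 + (⅙)*(-137) = 4/3 - 137/6 = -43/2 ≈ -21.500)
10501/N + n/k(29) = 10501/(-43/2) - 554/(15 + 6*29) = 10501*(-2/43) - 554/(15 + 174) = -21002/43 - 554/189 = -3993200/8127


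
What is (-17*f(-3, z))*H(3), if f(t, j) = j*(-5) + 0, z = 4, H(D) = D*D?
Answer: 3060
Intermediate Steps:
H(D) = D²
f(t, j) = -5*j (f(t, j) = -5*j + 0 = -5*j)
(-17*f(-3, z))*H(3) = -(-85)*4*3² = -17*(-20)*9 = 340*9 = 3060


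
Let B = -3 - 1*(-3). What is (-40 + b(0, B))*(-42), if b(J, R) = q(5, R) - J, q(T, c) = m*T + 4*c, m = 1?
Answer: 1470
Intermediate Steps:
q(T, c) = T + 4*c (q(T, c) = 1*T + 4*c = T + 4*c)
B = 0 (B = -3 + 3 = 0)
b(J, R) = 5 - J + 4*R (b(J, R) = (5 + 4*R) - J = 5 - J + 4*R)
(-40 + b(0, B))*(-42) = (-40 + (5 - 1*0 + 4*0))*(-42) = (-40 + (5 + 0 + 0))*(-42) = (-40 + 5)*(-42) = -35*(-42) = 1470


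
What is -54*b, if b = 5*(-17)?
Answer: 4590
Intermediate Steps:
b = -85
-54*b = -54*(-85) = 4590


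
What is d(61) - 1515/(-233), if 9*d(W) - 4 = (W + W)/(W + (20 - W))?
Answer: 159883/20970 ≈ 7.6244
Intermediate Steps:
d(W) = 4/9 + W/90 (d(W) = 4/9 + ((W + W)/(W + (20 - W)))/9 = 4/9 + ((2*W)/20)/9 = 4/9 + ((2*W)*(1/20))/9 = 4/9 + (W/10)/9 = 4/9 + W/90)
d(61) - 1515/(-233) = (4/9 + (1/90)*61) - 1515/(-233) = (4/9 + 61/90) - 1515*(-1)/233 = 101/90 - 1*(-1515/233) = 101/90 + 1515/233 = 159883/20970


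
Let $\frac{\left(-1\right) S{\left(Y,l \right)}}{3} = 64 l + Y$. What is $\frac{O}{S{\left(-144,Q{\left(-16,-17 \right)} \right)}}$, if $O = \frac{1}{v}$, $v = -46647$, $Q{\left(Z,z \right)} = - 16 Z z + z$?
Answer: $- \frac{1}{39149894160} \approx -2.5543 \cdot 10^{-11}$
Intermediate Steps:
$Q{\left(Z,z \right)} = z - 16 Z z$ ($Q{\left(Z,z \right)} = - 16 Z z + z = z - 16 Z z$)
$S{\left(Y,l \right)} = - 192 l - 3 Y$ ($S{\left(Y,l \right)} = - 3 \left(64 l + Y\right) = - 3 \left(Y + 64 l\right) = - 192 l - 3 Y$)
$O = - \frac{1}{46647}$ ($O = \frac{1}{-46647} = - \frac{1}{46647} \approx -2.1438 \cdot 10^{-5}$)
$\frac{O}{S{\left(-144,Q{\left(-16,-17 \right)} \right)}} = - \frac{1}{46647 \left(- 192 \left(- 17 \left(1 - -256\right)\right) - -432\right)} = - \frac{1}{46647 \left(- 192 \left(- 17 \left(1 + 256\right)\right) + 432\right)} = - \frac{1}{46647 \left(- 192 \left(\left(-17\right) 257\right) + 432\right)} = - \frac{1}{46647 \left(\left(-192\right) \left(-4369\right) + 432\right)} = - \frac{1}{46647 \left(838848 + 432\right)} = - \frac{1}{46647 \cdot 839280} = \left(- \frac{1}{46647}\right) \frac{1}{839280} = - \frac{1}{39149894160}$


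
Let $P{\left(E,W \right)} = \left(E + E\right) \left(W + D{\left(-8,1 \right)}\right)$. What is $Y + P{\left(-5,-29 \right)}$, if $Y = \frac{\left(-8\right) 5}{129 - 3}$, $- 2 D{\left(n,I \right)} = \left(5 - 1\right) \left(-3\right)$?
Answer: $\frac{14470}{63} \approx 229.68$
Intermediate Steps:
$D{\left(n,I \right)} = 6$ ($D{\left(n,I \right)} = - \frac{\left(5 - 1\right) \left(-3\right)}{2} = - \frac{4 \left(-3\right)}{2} = \left(- \frac{1}{2}\right) \left(-12\right) = 6$)
$P{\left(E,W \right)} = 2 E \left(6 + W\right)$ ($P{\left(E,W \right)} = \left(E + E\right) \left(W + 6\right) = 2 E \left(6 + W\right)$)
$Y = - \frac{20}{63}$ ($Y = \frac{1}{126} \left(-40\right) = - \frac{20}{63} \approx -0.31746$)
$Y + P{\left(-5,-29 \right)} = - \frac{20}{63} + 2 \left(-5\right) \left(6 - 29\right) = - \frac{20}{63} + 2 \left(-5\right) \left(-23\right) = - \frac{20}{63} + 230 = \frac{14470}{63}$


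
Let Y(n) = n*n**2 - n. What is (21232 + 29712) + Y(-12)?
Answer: 49228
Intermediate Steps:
Y(n) = n**3 - n
(21232 + 29712) + Y(-12) = (21232 + 29712) + ((-12)**3 - 1*(-12)) = 50944 + (-1728 + 12) = 50944 - 1716 = 49228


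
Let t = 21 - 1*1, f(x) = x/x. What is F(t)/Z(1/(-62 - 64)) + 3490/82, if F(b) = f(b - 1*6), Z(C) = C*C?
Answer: 652661/41 ≈ 15919.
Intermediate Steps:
f(x) = 1
Z(C) = C²
t = 20 (t = 21 - 1 = 20)
F(b) = 1
F(t)/Z(1/(-62 - 64)) + 3490/82 = 1/(1/(-62 - 64))² + 3490/82 = 1/(1/(-126))² + 3490*(1/82) = 1/(-1/126)² + 1745/41 = 1/(1/15876) + 1745/41 = 1*15876 + 1745/41 = 15876 + 1745/41 = 652661/41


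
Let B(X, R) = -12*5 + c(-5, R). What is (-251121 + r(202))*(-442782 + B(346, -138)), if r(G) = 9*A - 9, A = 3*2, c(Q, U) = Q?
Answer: 111188253372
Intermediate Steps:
A = 6
r(G) = 45 (r(G) = 9*6 - 9 = 54 - 9 = 45)
B(X, R) = -65 (B(X, R) = -12*5 - 5 = -60 - 5 = -65)
(-251121 + r(202))*(-442782 + B(346, -138)) = (-251121 + 45)*(-442782 - 65) = -251076*(-442847) = 111188253372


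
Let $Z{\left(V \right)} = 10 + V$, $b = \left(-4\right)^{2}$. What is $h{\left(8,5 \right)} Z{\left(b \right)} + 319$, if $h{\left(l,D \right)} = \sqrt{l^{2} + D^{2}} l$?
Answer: $319 + 208 \sqrt{89} \approx 2281.3$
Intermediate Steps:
$b = 16$
$h{\left(l,D \right)} = l \sqrt{D^{2} + l^{2}}$ ($h{\left(l,D \right)} = \sqrt{D^{2} + l^{2}} l = l \sqrt{D^{2} + l^{2}}$)
$h{\left(8,5 \right)} Z{\left(b \right)} + 319 = 8 \sqrt{5^{2} + 8^{2}} \left(10 + 16\right) + 319 = 8 \sqrt{25 + 64} \cdot 26 + 319 = 8 \sqrt{89} \cdot 26 + 319 = 208 \sqrt{89} + 319 = 319 + 208 \sqrt{89}$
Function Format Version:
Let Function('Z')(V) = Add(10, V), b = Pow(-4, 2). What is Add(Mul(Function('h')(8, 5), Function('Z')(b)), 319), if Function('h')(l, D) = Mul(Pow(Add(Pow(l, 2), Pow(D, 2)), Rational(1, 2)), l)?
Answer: Add(319, Mul(208, Pow(89, Rational(1, 2)))) ≈ 2281.3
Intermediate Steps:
b = 16
Function('h')(l, D) = Mul(l, Pow(Add(Pow(D, 2), Pow(l, 2)), Rational(1, 2))) (Function('h')(l, D) = Mul(Pow(Add(Pow(D, 2), Pow(l, 2)), Rational(1, 2)), l) = Mul(l, Pow(Add(Pow(D, 2), Pow(l, 2)), Rational(1, 2))))
Add(Mul(Function('h')(8, 5), Function('Z')(b)), 319) = Add(Mul(Mul(8, Pow(Add(Pow(5, 2), Pow(8, 2)), Rational(1, 2))), Add(10, 16)), 319) = Add(Mul(Mul(8, Pow(Add(25, 64), Rational(1, 2))), 26), 319) = Add(Mul(Mul(8, Pow(89, Rational(1, 2))), 26), 319) = Add(Mul(208, Pow(89, Rational(1, 2))), 319) = Add(319, Mul(208, Pow(89, Rational(1, 2))))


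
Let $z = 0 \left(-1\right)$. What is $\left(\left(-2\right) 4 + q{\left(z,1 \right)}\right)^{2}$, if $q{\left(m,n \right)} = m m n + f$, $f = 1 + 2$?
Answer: $25$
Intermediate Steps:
$f = 3$
$z = 0$
$q{\left(m,n \right)} = 3 + n m^{2}$ ($q{\left(m,n \right)} = m m n + 3 = m^{2} n + 3 = n m^{2} + 3 = 3 + n m^{2}$)
$\left(\left(-2\right) 4 + q{\left(z,1 \right)}\right)^{2} = \left(\left(-2\right) 4 + \left(3 + 1 \cdot 0^{2}\right)\right)^{2} = \left(-8 + \left(3 + 1 \cdot 0\right)\right)^{2} = \left(-8 + \left(3 + 0\right)\right)^{2} = \left(-8 + 3\right)^{2} = \left(-5\right)^{2} = 25$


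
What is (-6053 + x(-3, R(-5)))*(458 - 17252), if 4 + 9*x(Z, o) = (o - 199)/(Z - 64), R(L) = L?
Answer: 6810942918/67 ≈ 1.0166e+8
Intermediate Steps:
x(Z, o) = -4/9 + (-199 + o)/(9*(-64 + Z)) (x(Z, o) = -4/9 + ((o - 199)/(Z - 64))/9 = -4/9 + ((-199 + o)/(-64 + Z))/9 = -4/9 + (-199 + o)/(9*(-64 + Z)))
(-6053 + x(-3, R(-5)))*(458 - 17252) = (-6053 + (57 - 5 - 4*(-3))/(9*(-64 - 3)))*(458 - 17252) = (-6053 + (1/9)*(57 - 5 + 12)/(-67))*(-16794) = (-6053 + (1/9)*(-1/67)*64)*(-16794) = (-6053 - 64/603)*(-16794) = -3650023/603*(-16794) = 6810942918/67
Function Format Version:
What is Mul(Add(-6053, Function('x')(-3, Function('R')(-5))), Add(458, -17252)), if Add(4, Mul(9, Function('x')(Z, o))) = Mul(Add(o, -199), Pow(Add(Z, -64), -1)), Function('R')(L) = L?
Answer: Rational(6810942918, 67) ≈ 1.0166e+8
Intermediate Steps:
Function('x')(Z, o) = Add(Rational(-4, 9), Mul(Rational(1, 9), Pow(Add(-64, Z), -1), Add(-199, o))) (Function('x')(Z, o) = Add(Rational(-4, 9), Mul(Rational(1, 9), Mul(Add(o, -199), Pow(Add(Z, -64), -1)))) = Add(Rational(-4, 9), Mul(Rational(1, 9), Mul(Add(-199, o), Pow(Add(-64, Z), -1)))) = Add(Rational(-4, 9), Mul(Rational(1, 9), Mul(Pow(Add(-64, Z), -1), Add(-199, o)))) = Add(Rational(-4, 9), Mul(Rational(1, 9), Pow(Add(-64, Z), -1), Add(-199, o))))
Mul(Add(-6053, Function('x')(-3, Function('R')(-5))), Add(458, -17252)) = Mul(Add(-6053, Mul(Rational(1, 9), Pow(Add(-64, -3), -1), Add(57, -5, Mul(-4, -3)))), Add(458, -17252)) = Mul(Add(-6053, Mul(Rational(1, 9), Pow(-67, -1), Add(57, -5, 12))), -16794) = Mul(Add(-6053, Mul(Rational(1, 9), Rational(-1, 67), 64)), -16794) = Mul(Add(-6053, Rational(-64, 603)), -16794) = Mul(Rational(-3650023, 603), -16794) = Rational(6810942918, 67)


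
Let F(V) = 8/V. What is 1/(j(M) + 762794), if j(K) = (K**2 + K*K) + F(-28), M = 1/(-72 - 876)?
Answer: 3145464/2399340167719 ≈ 1.3110e-6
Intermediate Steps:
M = -1/948 (M = 1/(-948) = -1/948 ≈ -0.0010549)
j(K) = -2/7 + 2*K**2 (j(K) = (K**2 + K*K) + 8/(-28) = (K**2 + K**2) + 8*(-1/28) = 2*K**2 - 2/7 = -2/7 + 2*K**2)
1/(j(M) + 762794) = 1/((-2/7 + 2*(-1/948)**2) + 762794) = 1/((-2/7 + 2*(1/898704)) + 762794) = 1/((-2/7 + 1/449352) + 762794) = 1/(-898697/3145464 + 762794) = 1/(2399340167719/3145464) = 3145464/2399340167719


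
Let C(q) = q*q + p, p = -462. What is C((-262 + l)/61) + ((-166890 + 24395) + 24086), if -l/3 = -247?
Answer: -442089550/3721 ≈ -1.1881e+5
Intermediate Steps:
l = 741 (l = -3*(-247) = 741)
C(q) = -462 + q² (C(q) = q*q - 462 = q² - 462 = -462 + q²)
C((-262 + l)/61) + ((-166890 + 24395) + 24086) = (-462 + ((-262 + 741)/61)²) + ((-166890 + 24395) + 24086) = (-462 + (479*(1/61))²) + (-142495 + 24086) = (-462 + (479/61)²) - 118409 = (-462 + 229441/3721) - 118409 = -1489661/3721 - 118409 = -442089550/3721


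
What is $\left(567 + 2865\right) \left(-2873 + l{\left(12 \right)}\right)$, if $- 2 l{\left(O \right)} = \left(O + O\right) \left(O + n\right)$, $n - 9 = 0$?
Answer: $-10725000$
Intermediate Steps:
$n = 9$ ($n = 9 + 0 = 9$)
$l{\left(O \right)} = - O \left(9 + O\right)$ ($l{\left(O \right)} = - \frac{\left(O + O\right) \left(O + 9\right)}{2} = - \frac{2 O \left(9 + O\right)}{2} = - O \left(9 + O\right)$)
$\left(567 + 2865\right) \left(-2873 + l{\left(12 \right)}\right) = \left(567 + 2865\right) \left(-2873 - 12 \left(9 + 12\right)\right) = 3432 \left(-2873 - 12 \cdot 21\right) = 3432 \left(-2873 - 252\right) = 3432 \left(-3125\right) = -10725000$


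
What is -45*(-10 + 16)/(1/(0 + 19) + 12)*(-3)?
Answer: 15390/229 ≈ 67.205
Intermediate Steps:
-45*(-10 + 16)/(1/(0 + 19) + 12)*(-3) = -270/(1/19 + 12)*(-3) = -270/229/19*(-3) = -270*19/229*(-3) = -45*114/229*(-3) = -5130/229*(-3) = 15390/229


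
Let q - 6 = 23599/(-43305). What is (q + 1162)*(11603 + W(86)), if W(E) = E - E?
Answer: 586608705523/43305 ≈ 1.3546e+7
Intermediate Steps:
W(E) = 0
q = 236231/43305 (q = 6 + 23599/(-43305) = 6 + 23599*(-1/43305) = 6 - 23599/43305 = 236231/43305 ≈ 5.4550)
(q + 1162)*(11603 + W(86)) = (236231/43305 + 1162)*(11603 + 0) = (50556641/43305)*11603 = 586608705523/43305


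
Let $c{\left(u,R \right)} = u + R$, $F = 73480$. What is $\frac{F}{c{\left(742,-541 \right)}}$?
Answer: $\frac{73480}{201} \approx 365.57$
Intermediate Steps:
$c{\left(u,R \right)} = R + u$
$\frac{F}{c{\left(742,-541 \right)}} = \frac{73480}{-541 + 742} = \frac{73480}{201}$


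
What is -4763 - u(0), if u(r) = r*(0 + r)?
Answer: -4763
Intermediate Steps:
u(r) = r² (u(r) = r*r = r²)
-4763 - u(0) = -4763 - 1*0² = -4763 - 1*0 = -4763 + 0 = -4763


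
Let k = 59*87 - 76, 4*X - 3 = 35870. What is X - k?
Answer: 15645/4 ≈ 3911.3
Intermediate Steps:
X = 35873/4 (X = ¾ + (¼)*35870 = ¾ + 17935/2 = 35873/4 ≈ 8968.3)
k = 5057 (k = 5133 - 76 = 5057)
X - k = 35873/4 - 1*5057 = 35873/4 - 5057 = 15645/4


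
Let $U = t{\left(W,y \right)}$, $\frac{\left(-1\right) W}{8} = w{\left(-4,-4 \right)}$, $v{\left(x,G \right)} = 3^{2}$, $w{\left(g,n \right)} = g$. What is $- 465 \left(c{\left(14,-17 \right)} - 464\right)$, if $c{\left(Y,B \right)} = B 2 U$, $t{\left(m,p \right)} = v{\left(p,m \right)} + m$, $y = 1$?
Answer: $863970$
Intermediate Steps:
$v{\left(x,G \right)} = 9$
$W = 32$ ($W = \left(-8\right) \left(-4\right) = 32$)
$t{\left(m,p \right)} = 9 + m$
$U = 41$ ($U = 9 + 32 = 41$)
$c{\left(Y,B \right)} = 82 B$ ($c{\left(Y,B \right)} = B 2 \cdot 41 = 2 B 41 = 82 B$)
$- 465 \left(c{\left(14,-17 \right)} - 464\right) = - 465 \left(82 \left(-17\right) - 464\right) = - 465 \left(-1394 - 464\right) = \left(-465\right) \left(-1858\right) = 863970$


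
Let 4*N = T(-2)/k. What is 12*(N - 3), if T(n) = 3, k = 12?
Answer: -141/4 ≈ -35.250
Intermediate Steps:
N = 1/16 (N = (3/12)/4 = (3*(1/12))/4 = (¼)*(¼) = 1/16 ≈ 0.062500)
12*(N - 3) = 12*(1/16 - 3) = 12*(-47/16) = -141/4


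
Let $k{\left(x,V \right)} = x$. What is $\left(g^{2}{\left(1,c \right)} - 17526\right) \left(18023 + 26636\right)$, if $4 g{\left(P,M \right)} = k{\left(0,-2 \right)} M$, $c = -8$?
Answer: $-782693634$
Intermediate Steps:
$g{\left(P,M \right)} = 0$ ($g{\left(P,M \right)} = \frac{0 M}{4} = \frac{1}{4} \cdot 0 = 0$)
$\left(g^{2}{\left(1,c \right)} - 17526\right) \left(18023 + 26636\right) = \left(0^{2} - 17526\right) \left(18023 + 26636\right) = \left(0 - 17526\right) 44659 = \left(-17526\right) 44659 = -782693634$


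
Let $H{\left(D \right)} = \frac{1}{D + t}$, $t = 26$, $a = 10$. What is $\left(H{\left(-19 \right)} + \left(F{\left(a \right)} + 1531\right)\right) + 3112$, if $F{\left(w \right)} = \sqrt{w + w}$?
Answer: $\frac{32502}{7} + 2 \sqrt{5} \approx 4647.6$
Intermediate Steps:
$F{\left(w \right)} = \sqrt{2} \sqrt{w}$ ($F{\left(w \right)} = \sqrt{2 w} = \sqrt{2} \sqrt{w}$)
$H{\left(D \right)} = \frac{1}{26 + D}$ ($H{\left(D \right)} = \frac{1}{D + 26} = \frac{1}{26 + D}$)
$\left(H{\left(-19 \right)} + \left(F{\left(a \right)} + 1531\right)\right) + 3112 = \left(\frac{1}{26 - 19} + \left(\sqrt{2} \sqrt{10} + 1531\right)\right) + 3112 = \left(\frac{1}{7} + \left(2 \sqrt{5} + 1531\right)\right) + 3112 = \left(\frac{1}{7} + \left(1531 + 2 \sqrt{5}\right)\right) + 3112 = \left(\frac{10718}{7} + 2 \sqrt{5}\right) + 3112 = \frac{32502}{7} + 2 \sqrt{5}$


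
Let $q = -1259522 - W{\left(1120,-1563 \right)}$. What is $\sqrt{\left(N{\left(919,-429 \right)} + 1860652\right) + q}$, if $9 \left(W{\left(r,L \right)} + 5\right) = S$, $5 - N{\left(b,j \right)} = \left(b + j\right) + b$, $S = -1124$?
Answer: $\frac{\sqrt{5398703}}{3} \approx 774.5$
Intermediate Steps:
$N{\left(b,j \right)} = 5 - j - 2 b$ ($N{\left(b,j \right)} = 5 - \left(\left(b + j\right) + b\right) = 5 - \left(j + 2 b\right) = 5 - j - 2 b$)
$W{\left(r,L \right)} = - \frac{1169}{9}$ ($W{\left(r,L \right)} = -5 + \frac{1}{9} \left(-1124\right) = -5 - \frac{1124}{9} = - \frac{1169}{9}$)
$q = - \frac{11334529}{9}$ ($q = -1259522 - - \frac{1169}{9} = -1259522 + \frac{1169}{9} = - \frac{11334529}{9} \approx -1.2594 \cdot 10^{6}$)
$\sqrt{\left(N{\left(919,-429 \right)} + 1860652\right) + q} = \sqrt{\left(\left(5 - -429 - 1838\right) + 1860652\right) - \frac{11334529}{9}} = \sqrt{\left(\left(5 + 429 - 1838\right) + 1860652\right) - \frac{11334529}{9}} = \sqrt{\left(-1404 + 1860652\right) - \frac{11334529}{9}} = \sqrt{1859248 - \frac{11334529}{9}} = \sqrt{\frac{5398703}{9}} = \frac{\sqrt{5398703}}{3}$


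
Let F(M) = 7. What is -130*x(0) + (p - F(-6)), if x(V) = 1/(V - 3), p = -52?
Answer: -47/3 ≈ -15.667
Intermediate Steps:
x(V) = 1/(-3 + V)
-130*x(0) + (p - F(-6)) = -130/(-3 + 0) + (-52 - 1*7) = -130/(-3) + (-52 - 7) = -130*(-⅓) - 59 = 130/3 - 59 = -47/3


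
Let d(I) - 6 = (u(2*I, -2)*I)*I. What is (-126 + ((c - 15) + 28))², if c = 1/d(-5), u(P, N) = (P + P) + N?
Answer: 3778929729/295936 ≈ 12769.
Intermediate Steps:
u(P, N) = N + 2*P (u(P, N) = 2*P + N = N + 2*P)
d(I) = 6 + I²*(-2 + 4*I) (d(I) = 6 + ((-2 + 2*(2*I))*I)*I = 6 + ((-2 + 4*I)*I)*I = 6 + (I*(-2 + 4*I))*I = 6 + I²*(-2 + 4*I))
c = -1/544 (c = 1/(6 + 2*(-5)²*(-1 + 2*(-5))) = 1/(6 + 2*25*(-1 - 10)) = 1/(6 + 2*25*(-11)) = 1/(6 - 550) = 1/(-544) = -1/544 ≈ -0.0018382)
(-126 + ((c - 15) + 28))² = (-126 + ((-1/544 - 15) + 28))² = (-126 + (-8161/544 + 28))² = (-126 + 7071/544)² = (-61473/544)² = 3778929729/295936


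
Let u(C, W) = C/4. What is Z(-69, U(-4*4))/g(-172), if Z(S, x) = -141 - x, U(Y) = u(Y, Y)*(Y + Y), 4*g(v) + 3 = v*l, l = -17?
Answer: -1076/2921 ≈ -0.36837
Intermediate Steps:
g(v) = -¾ - 17*v/4 (g(v) = -¾ + (v*(-17))/4 = -¾ + (-17*v)/4 = -¾ - 17*v/4)
u(C, W) = C/4 (u(C, W) = C*(¼) = C/4)
U(Y) = Y²/2 (U(Y) = (Y/4)*(Y + Y) = (Y/4)*(2*Y) = Y²/2)
Z(-69, U(-4*4))/g(-172) = (-141 - (-4*4)²/2)/(-¾ - 17/4*(-172)) = (-141 - (-16)²/2)/(-¾ + 731) = (-141 - 256/2)/(2921/4) = (-141 - 1*128)*(4/2921) = (-141 - 128)*(4/2921) = -269*4/2921 = -1076/2921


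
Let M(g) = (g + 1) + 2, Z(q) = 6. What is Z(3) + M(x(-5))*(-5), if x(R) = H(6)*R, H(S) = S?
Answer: 141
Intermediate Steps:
x(R) = 6*R
M(g) = 3 + g (M(g) = (1 + g) + 2 = 3 + g)
Z(3) + M(x(-5))*(-5) = 6 + (3 + 6*(-5))*(-5) = 6 + (3 - 30)*(-5) = 6 - 27*(-5) = 6 + 135 = 141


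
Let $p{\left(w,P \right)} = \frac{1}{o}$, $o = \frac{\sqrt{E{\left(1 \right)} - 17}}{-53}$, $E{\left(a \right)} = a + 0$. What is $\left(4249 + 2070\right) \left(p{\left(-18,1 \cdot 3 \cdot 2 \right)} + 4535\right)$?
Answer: $28656665 + \frac{334907 i}{4} \approx 2.8657 \cdot 10^{7} + 83727.0 i$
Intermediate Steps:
$E{\left(a \right)} = a$
$o = - \frac{4 i}{53}$ ($o = \frac{\sqrt{1 - 17}}{-53} = \sqrt{-16} \left(- \frac{1}{53}\right) = 4 i \left(- \frac{1}{53}\right) = - \frac{4 i}{53} \approx - 0.075472 i$)
$p{\left(w,P \right)} = \frac{53 i}{4}$ ($p{\left(w,P \right)} = \frac{1}{\left(- \frac{4}{53}\right) i} = \frac{53 i}{4}$)
$\left(4249 + 2070\right) \left(p{\left(-18,1 \cdot 3 \cdot 2 \right)} + 4535\right) = \left(4249 + 2070\right) \left(\frac{53 i}{4} + 4535\right) = 6319 \left(4535 + \frac{53 i}{4}\right) = 28656665 + \frac{334907 i}{4}$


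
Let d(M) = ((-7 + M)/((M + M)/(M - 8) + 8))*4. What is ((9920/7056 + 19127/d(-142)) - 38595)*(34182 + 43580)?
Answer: -4970564651110069/1642725 ≈ -3.0258e+9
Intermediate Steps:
d(M) = 4*(-7 + M)/(8 + 2*M/(-8 + M)) (d(M) = ((-7 + M)/((2*M)/(-8 + M) + 8))*4 = ((-7 + M)/(2*M/(-8 + M) + 8))*4 = ((-7 + M)/(8 + 2*M/(-8 + M)))*4 = 4*(-7 + M)/(8 + 2*M/(-8 + M)))
((9920/7056 + 19127/d(-142)) - 38595)*(34182 + 43580) = ((9920/7056 + 19127/((2*(56 + (-142)² - 15*(-142))/(-32 + 5*(-142))))) - 38595)*(34182 + 43580) = ((9920*(1/7056) + 19127/((2*(56 + 20164 + 2130)/(-32 - 710)))) - 38595)*77762 = ((620/441 + 19127/((2*22350/(-742)))) - 38595)*77762 = ((620/441 + 19127/((2*(-1/742)*22350))) - 38595)*77762 = ((620/441 + 19127/(-22350/371)) - 38595)*77762 = ((620/441 + 19127*(-371/22350)) - 38595)*77762 = ((620/441 - 7096117/22350) - 38595)*77762 = (-1038510199/3285450 - 38595)*77762 = -127840452949/3285450*77762 = -4970564651110069/1642725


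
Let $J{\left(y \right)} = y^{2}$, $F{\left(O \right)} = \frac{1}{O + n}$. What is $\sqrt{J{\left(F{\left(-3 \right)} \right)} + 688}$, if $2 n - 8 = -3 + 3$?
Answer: $\sqrt{689} \approx 26.249$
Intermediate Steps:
$n = 4$ ($n = 4 + \frac{-3 + 3}{2} = 4 + \frac{1}{2} \cdot 0 = 4 + 0 = 4$)
$F{\left(O \right)} = \frac{1}{4 + O}$ ($F{\left(O \right)} = \frac{1}{O + 4} = \frac{1}{4 + O}$)
$\sqrt{J{\left(F{\left(-3 \right)} \right)} + 688} = \sqrt{\left(\frac{1}{4 - 3}\right)^{2} + 688} = \sqrt{\left(1^{-1}\right)^{2} + 688} = \sqrt{1^{2} + 688} = \sqrt{1 + 688} = \sqrt{689}$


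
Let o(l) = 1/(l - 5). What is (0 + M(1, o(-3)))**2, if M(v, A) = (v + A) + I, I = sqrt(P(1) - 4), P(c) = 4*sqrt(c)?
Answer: 49/64 ≈ 0.76563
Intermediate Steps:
o(l) = 1/(-5 + l)
I = 0 (I = sqrt(4*sqrt(1) - 4) = sqrt(4*1 - 4) = sqrt(4 - 4) = sqrt(0) = 0)
M(v, A) = A + v (M(v, A) = (v + A) + 0 = (A + v) + 0 = A + v)
(0 + M(1, o(-3)))**2 = (0 + (1/(-5 - 3) + 1))**2 = (0 + (1/(-8) + 1))**2 = (0 + (-1/8 + 1))**2 = (0 + 7/8)**2 = (7/8)**2 = 49/64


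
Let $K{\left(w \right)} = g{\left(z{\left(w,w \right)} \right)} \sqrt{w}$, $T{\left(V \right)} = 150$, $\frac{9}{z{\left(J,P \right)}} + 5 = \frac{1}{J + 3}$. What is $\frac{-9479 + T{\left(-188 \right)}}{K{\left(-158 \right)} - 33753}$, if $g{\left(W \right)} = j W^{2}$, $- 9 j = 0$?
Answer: $\frac{9329}{33753} \approx 0.27639$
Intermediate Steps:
$j = 0$ ($j = \left(- \frac{1}{9}\right) 0 = 0$)
$z{\left(J,P \right)} = \frac{9}{-5 + \frac{1}{3 + J}}$ ($z{\left(J,P \right)} = \frac{9}{-5 + \frac{1}{J + 3}} = \frac{9}{-5 + \frac{1}{3 + J}}$)
$g{\left(W \right)} = 0$ ($g{\left(W \right)} = 0 W^{2} = 0$)
$K{\left(w \right)} = 0$ ($K{\left(w \right)} = 0 \sqrt{w} = 0$)
$\frac{-9479 + T{\left(-188 \right)}}{K{\left(-158 \right)} - 33753} = \frac{-9479 + 150}{0 - 33753} = - \frac{9329}{-33753} = \left(-9329\right) \left(- \frac{1}{33753}\right) = \frac{9329}{33753}$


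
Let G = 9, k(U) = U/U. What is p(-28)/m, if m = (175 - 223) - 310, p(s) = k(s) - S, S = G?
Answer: 4/179 ≈ 0.022346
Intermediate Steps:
k(U) = 1
S = 9
p(s) = -8 (p(s) = 1 - 1*9 = 1 - 9 = -8)
m = -358 (m = -48 - 310 = -358)
p(-28)/m = -8/(-358) = -8*(-1/358) = 4/179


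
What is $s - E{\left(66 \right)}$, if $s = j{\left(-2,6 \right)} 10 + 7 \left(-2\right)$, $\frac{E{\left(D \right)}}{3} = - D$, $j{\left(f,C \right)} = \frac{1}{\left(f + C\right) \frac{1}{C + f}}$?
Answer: $194$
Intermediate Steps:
$j{\left(f,C \right)} = 1$ ($j{\left(f,C \right)} = \frac{1}{\left(C + f\right) \frac{1}{C + f}} = 1^{-1} = 1$)
$E{\left(D \right)} = - 3 D$ ($E{\left(D \right)} = 3 \left(- D\right) = - 3 D$)
$s = -4$ ($s = 1 \cdot 10 + 7 \left(-2\right) = 10 - 14 = -4$)
$s - E{\left(66 \right)} = -4 - \left(-3\right) 66 = -4 - -198 = -4 + 198 = 194$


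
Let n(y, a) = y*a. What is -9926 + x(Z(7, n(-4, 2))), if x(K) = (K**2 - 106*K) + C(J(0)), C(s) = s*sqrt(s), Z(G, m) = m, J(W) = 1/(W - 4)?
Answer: -9014 - I/8 ≈ -9014.0 - 0.125*I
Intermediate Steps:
J(W) = 1/(-4 + W)
n(y, a) = a*y
C(s) = s**(3/2)
x(K) = K**2 - 106*K - I/8 (x(K) = (K**2 - 106*K) + (1/(-4 + 0))**(3/2) = (K**2 - 106*K) + (1/(-4))**(3/2) = (K**2 - 106*K) + (-1/4)**(3/2) = (K**2 - 106*K) - I/8 = K**2 - 106*K - I/8)
-9926 + x(Z(7, n(-4, 2))) = -9926 + ((2*(-4))**2 - 212*(-4) - I/8) = -9926 + ((-8)**2 - 106*(-8) - I/8) = -9926 + (64 + 848 - I/8) = -9926 + (912 - I/8) = -9014 - I/8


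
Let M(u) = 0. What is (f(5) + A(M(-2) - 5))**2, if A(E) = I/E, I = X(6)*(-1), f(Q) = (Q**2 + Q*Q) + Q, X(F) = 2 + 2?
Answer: 77841/25 ≈ 3113.6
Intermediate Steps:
X(F) = 4
f(Q) = Q + 2*Q**2 (f(Q) = (Q**2 + Q**2) + Q = 2*Q**2 + Q = Q + 2*Q**2)
I = -4 (I = 4*(-1) = -4)
A(E) = -4/E
(f(5) + A(M(-2) - 5))**2 = (5*(1 + 2*5) - 4/(0 - 5))**2 = (5*(1 + 10) - 4/(-5))**2 = (5*11 - 4*(-1/5))**2 = (55 + 4/5)**2 = (279/5)**2 = 77841/25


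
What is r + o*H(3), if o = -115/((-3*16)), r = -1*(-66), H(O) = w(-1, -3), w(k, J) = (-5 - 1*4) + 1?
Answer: 281/6 ≈ 46.833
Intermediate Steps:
w(k, J) = -8 (w(k, J) = (-5 - 4) + 1 = -9 + 1 = -8)
H(O) = -8
r = 66
o = 115/48 (o = -115/(-48) = -115*(-1/48) = 115/48 ≈ 2.3958)
r + o*H(3) = 66 + (115/48)*(-8) = 66 - 115/6 = 281/6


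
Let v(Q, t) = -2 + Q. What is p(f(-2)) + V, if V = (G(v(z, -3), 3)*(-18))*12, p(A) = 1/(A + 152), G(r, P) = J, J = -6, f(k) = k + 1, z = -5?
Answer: 195697/151 ≈ 1296.0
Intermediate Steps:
f(k) = 1 + k
G(r, P) = -6
p(A) = 1/(152 + A)
V = 1296 (V = -6*(-18)*12 = 108*12 = 1296)
p(f(-2)) + V = 1/(152 + (1 - 2)) + 1296 = 1/(152 - 1) + 1296 = 1/151 + 1296 = 195697/151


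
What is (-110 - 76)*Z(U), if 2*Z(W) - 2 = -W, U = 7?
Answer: 465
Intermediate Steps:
Z(W) = 1 - W/2 (Z(W) = 1 + (-W)/2 = 1 - W/2)
(-110 - 76)*Z(U) = (-110 - 76)*(1 - ½*7) = -186*(1 - 7/2) = -186*(-5/2) = 465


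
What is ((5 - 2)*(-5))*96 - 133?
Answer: -1573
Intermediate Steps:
((5 - 2)*(-5))*96 - 133 = (3*(-5))*96 - 133 = -15*96 - 133 = -1440 - 133 = -1573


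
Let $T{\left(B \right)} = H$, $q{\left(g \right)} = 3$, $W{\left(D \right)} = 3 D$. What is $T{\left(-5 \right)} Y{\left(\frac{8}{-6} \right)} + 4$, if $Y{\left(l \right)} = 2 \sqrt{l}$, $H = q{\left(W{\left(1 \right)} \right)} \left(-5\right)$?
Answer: $4 - 20 i \sqrt{3} \approx 4.0 - 34.641 i$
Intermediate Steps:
$H = -15$ ($H = 3 \left(-5\right) = -15$)
$T{\left(B \right)} = -15$
$T{\left(-5 \right)} Y{\left(\frac{8}{-6} \right)} + 4 = - 15 \cdot 2 \sqrt{\frac{8}{-6}} + 4 = - 15 \cdot 2 \sqrt{8 \left(- \frac{1}{6}\right)} + 4 = - 15 \cdot 2 \sqrt{- \frac{4}{3}} + 4 = - 15 \cdot 2 \frac{2 i \sqrt{3}}{3} + 4 = - 15 \frac{4 i \sqrt{3}}{3} + 4 = - 20 i \sqrt{3} + 4 = 4 - 20 i \sqrt{3}$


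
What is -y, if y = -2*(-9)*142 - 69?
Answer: -2487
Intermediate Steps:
y = 2487 (y = 18*142 - 69 = 2556 - 69 = 2487)
-y = -1*2487 = -2487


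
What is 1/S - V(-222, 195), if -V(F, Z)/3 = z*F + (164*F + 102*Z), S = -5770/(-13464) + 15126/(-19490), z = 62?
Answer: -2071335416526/22799791 ≈ -90849.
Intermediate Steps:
S = -22799791/65603340 (S = -5770*(-1/13464) + 15126*(-1/19490) = 2885/6732 - 7563/9745 = -22799791/65603340 ≈ -0.34754)
V(F, Z) = -678*F - 306*Z (V(F, Z) = -3*(62*F + (164*F + 102*Z)) = -3*(62*F + (102*Z + 164*F)) = -3*(102*Z + 226*F) = -678*F - 306*Z)
1/S - V(-222, 195) = 1/(-22799791/65603340) - (-678*(-222) - 306*195) = -65603340/22799791 - (150516 - 59670) = -65603340/22799791 - 1*90846 = -65603340/22799791 - 90846 = -2071335416526/22799791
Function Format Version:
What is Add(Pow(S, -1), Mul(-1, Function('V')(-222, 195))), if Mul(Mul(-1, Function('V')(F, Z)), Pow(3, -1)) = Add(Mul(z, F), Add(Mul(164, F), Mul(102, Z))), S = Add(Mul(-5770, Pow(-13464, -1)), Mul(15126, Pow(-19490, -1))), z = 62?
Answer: Rational(-2071335416526, 22799791) ≈ -90849.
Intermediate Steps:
S = Rational(-22799791, 65603340) (S = Add(Mul(-5770, Rational(-1, 13464)), Mul(15126, Rational(-1, 19490))) = Add(Rational(2885, 6732), Rational(-7563, 9745)) = Rational(-22799791, 65603340) ≈ -0.34754)
Function('V')(F, Z) = Add(Mul(-678, F), Mul(-306, Z)) (Function('V')(F, Z) = Mul(-3, Add(Mul(62, F), Add(Mul(164, F), Mul(102, Z)))) = Mul(-3, Add(Mul(62, F), Add(Mul(102, Z), Mul(164, F)))) = Mul(-3, Add(Mul(102, Z), Mul(226, F))) = Add(Mul(-678, F), Mul(-306, Z)))
Add(Pow(S, -1), Mul(-1, Function('V')(-222, 195))) = Add(Pow(Rational(-22799791, 65603340), -1), Mul(-1, Add(Mul(-678, -222), Mul(-306, 195)))) = Add(Rational(-65603340, 22799791), Mul(-1, Add(150516, -59670))) = Add(Rational(-65603340, 22799791), Mul(-1, 90846)) = Add(Rational(-65603340, 22799791), -90846) = Rational(-2071335416526, 22799791)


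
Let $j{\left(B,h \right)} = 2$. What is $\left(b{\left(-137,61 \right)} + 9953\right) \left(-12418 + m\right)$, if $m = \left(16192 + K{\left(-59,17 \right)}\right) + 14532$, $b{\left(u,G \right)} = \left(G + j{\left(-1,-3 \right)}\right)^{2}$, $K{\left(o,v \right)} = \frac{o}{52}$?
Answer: $\frac{6625848733}{26} \approx 2.5484 \cdot 10^{8}$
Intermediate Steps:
$K{\left(o,v \right)} = \frac{o}{52}$ ($K{\left(o,v \right)} = o \frac{1}{52} = \frac{o}{52}$)
$b{\left(u,G \right)} = \left(2 + G\right)^{2}$ ($b{\left(u,G \right)} = \left(G + 2\right)^{2} = \left(2 + G\right)^{2}$)
$m = \frac{1597589}{52}$ ($m = \left(16192 + \frac{1}{52} \left(-59\right)\right) + 14532 = \left(16192 - \frac{59}{52}\right) + 14532 = \frac{841925}{52} + 14532 = \frac{1597589}{52} \approx 30723.0$)
$\left(b{\left(-137,61 \right)} + 9953\right) \left(-12418 + m\right) = \left(\left(2 + 61\right)^{2} + 9953\right) \left(-12418 + \frac{1597589}{52}\right) = \left(63^{2} + 9953\right) \frac{951853}{52} = \left(3969 + 9953\right) \frac{951853}{52} = 13922 \cdot \frac{951853}{52} = \frac{6625848733}{26}$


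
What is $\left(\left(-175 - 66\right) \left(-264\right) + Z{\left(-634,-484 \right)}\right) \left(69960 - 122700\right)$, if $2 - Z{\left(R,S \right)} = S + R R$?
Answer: $17817998040$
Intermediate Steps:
$Z{\left(R,S \right)} = 2 - S - R^{2}$ ($Z{\left(R,S \right)} = 2 - \left(S + R R\right) = 2 - \left(S + R^{2}\right) = 2 - S - R^{2}$)
$\left(\left(-175 - 66\right) \left(-264\right) + Z{\left(-634,-484 \right)}\right) \left(69960 - 122700\right) = \left(\left(-175 - 66\right) \left(-264\right) - 401470\right) \left(69960 - 122700\right) = \left(\left(-241\right) \left(-264\right) + \left(2 + 484 - 401956\right)\right) \left(-52740\right) = \left(63624 + \left(2 + 484 - 401956\right)\right) \left(-52740\right) = \left(63624 - 401470\right) \left(-52740\right) = \left(-337846\right) \left(-52740\right) = 17817998040$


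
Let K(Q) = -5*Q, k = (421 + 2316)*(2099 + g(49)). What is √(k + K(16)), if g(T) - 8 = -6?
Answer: √5750357 ≈ 2398.0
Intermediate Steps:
g(T) = 2 (g(T) = 8 - 6 = 2)
k = 5750437 (k = (421 + 2316)*(2099 + 2) = 2737*2101 = 5750437)
√(k + K(16)) = √(5750437 - 5*16) = √(5750437 - 80) = √5750357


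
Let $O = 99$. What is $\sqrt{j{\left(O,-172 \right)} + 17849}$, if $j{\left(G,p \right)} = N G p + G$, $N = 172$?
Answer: $2 i \sqrt{727717} \approx 1706.1 i$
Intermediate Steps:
$j{\left(G,p \right)} = G + 172 G p$ ($j{\left(G,p \right)} = 172 G p + G = G + 172 G p$)
$\sqrt{j{\left(O,-172 \right)} + 17849} = \sqrt{99 \left(1 + 172 \left(-172\right)\right) + 17849} = \sqrt{99 \left(1 - 29584\right) + 17849} = \sqrt{99 \left(-29583\right) + 17849} = \sqrt{-2928717 + 17849} = \sqrt{-2910868} = 2 i \sqrt{727717}$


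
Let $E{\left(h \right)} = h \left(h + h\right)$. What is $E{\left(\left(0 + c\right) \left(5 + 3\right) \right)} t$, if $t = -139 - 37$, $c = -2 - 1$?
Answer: $-202752$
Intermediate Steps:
$c = -3$
$E{\left(h \right)} = 2 h^{2}$ ($E{\left(h \right)} = h 2 h = 2 h^{2}$)
$t = -176$ ($t = -139 - 37 = -176$)
$E{\left(\left(0 + c\right) \left(5 + 3\right) \right)} t = 2 \left(\left(0 - 3\right) \left(5 + 3\right)\right)^{2} \left(-176\right) = 2 \left(\left(-3\right) 8\right)^{2} \left(-176\right) = 2 \left(-24\right)^{2} \left(-176\right) = 2 \cdot 576 \left(-176\right) = 1152 \left(-176\right) = -202752$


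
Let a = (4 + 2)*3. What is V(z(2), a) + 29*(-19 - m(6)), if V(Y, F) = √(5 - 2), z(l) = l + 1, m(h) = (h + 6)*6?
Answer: -2639 + √3 ≈ -2637.3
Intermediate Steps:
a = 18 (a = 6*3 = 18)
m(h) = 36 + 6*h (m(h) = (6 + h)*6 = 36 + 6*h)
z(l) = 1 + l
V(Y, F) = √3
V(z(2), a) + 29*(-19 - m(6)) = √3 + 29*(-19 - (36 + 6*6)) = √3 + 29*(-19 - (36 + 36)) = √3 + 29*(-19 - 1*72) = √3 + 29*(-19 - 72) = √3 + 29*(-91) = √3 - 2639 = -2639 + √3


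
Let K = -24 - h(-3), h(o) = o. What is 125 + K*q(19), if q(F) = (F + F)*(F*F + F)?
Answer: -303115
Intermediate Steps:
K = -21 (K = -24 - 1*(-3) = -24 + 3 = -21)
q(F) = 2*F*(F + F²) (q(F) = (2*F)*(F² + F) = (2*F)*(F + F²) = 2*F*(F + F²))
125 + K*q(19) = 125 - 42*19²*(1 + 19) = 125 - 42*361*20 = 125 - 21*14440 = 125 - 303240 = -303115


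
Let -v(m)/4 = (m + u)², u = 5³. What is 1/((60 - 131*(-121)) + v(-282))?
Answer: -1/82685 ≈ -1.2094e-5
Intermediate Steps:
u = 125
v(m) = -4*(125 + m)² (v(m) = -4*(m + 125)² = -4*(125 + m)²)
1/((60 - 131*(-121)) + v(-282)) = 1/((60 - 131*(-121)) - 4*(125 - 282)²) = 1/((60 + 15851) - 4*(-157)²) = 1/(15911 - 4*24649) = 1/(15911 - 98596) = 1/(-82685) = -1/82685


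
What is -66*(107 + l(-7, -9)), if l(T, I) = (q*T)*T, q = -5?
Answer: 9108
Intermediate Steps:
l(T, I) = -5*T**2 (l(T, I) = (-5*T)*T = -5*T**2)
-66*(107 + l(-7, -9)) = -66*(107 - 5*(-7)**2) = -66*(107 - 5*49) = -66*(107 - 245) = -66*(-138) = 9108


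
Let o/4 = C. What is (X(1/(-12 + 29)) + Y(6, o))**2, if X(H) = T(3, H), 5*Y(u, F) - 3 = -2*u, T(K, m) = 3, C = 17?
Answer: 36/25 ≈ 1.4400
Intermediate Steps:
o = 68 (o = 4*17 = 68)
Y(u, F) = 3/5 - 2*u/5 (Y(u, F) = 3/5 + (-2*u)/5 = 3/5 - 2*u/5)
X(H) = 3
(X(1/(-12 + 29)) + Y(6, o))**2 = (3 + (3/5 - 2/5*6))**2 = (3 + (3/5 - 12/5))**2 = (3 - 9/5)**2 = (6/5)**2 = 36/25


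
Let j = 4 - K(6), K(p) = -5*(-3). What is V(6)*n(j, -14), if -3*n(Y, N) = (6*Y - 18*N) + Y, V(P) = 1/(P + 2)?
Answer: -175/24 ≈ -7.2917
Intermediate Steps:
K(p) = 15
V(P) = 1/(2 + P)
j = -11 (j = 4 - 1*15 = 4 - 15 = -11)
n(Y, N) = 6*N - 7*Y/3 (n(Y, N) = -((6*Y - 18*N) + Y)/3 = -((-18*N + 6*Y) + Y)/3 = -(-18*N + 7*Y)/3 = 6*N - 7*Y/3)
V(6)*n(j, -14) = (6*(-14) - 7/3*(-11))/(2 + 6) = (-84 + 77/3)/8 = (⅛)*(-175/3) = -175/24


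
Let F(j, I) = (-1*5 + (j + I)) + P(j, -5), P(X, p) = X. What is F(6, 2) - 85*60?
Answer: -5091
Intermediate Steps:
F(j, I) = -5 + I + 2*j (F(j, I) = (-1*5 + (j + I)) + j = (-5 + (I + j)) + j = (-5 + I + j) + j = -5 + I + 2*j)
F(6, 2) - 85*60 = (-5 + 2 + 2*6) - 85*60 = (-5 + 2 + 12) - 5100 = 9 - 5100 = -5091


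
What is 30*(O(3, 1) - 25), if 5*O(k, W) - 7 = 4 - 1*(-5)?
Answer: -654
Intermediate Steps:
O(k, W) = 16/5 (O(k, W) = 7/5 + (4 - 1*(-5))/5 = 7/5 + (4 + 5)/5 = 7/5 + (1/5)*9 = 7/5 + 9/5 = 16/5)
30*(O(3, 1) - 25) = 30*(16/5 - 25) = 30*(-109/5) = -654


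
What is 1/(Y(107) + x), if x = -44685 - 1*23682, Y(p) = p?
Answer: -1/68260 ≈ -1.4650e-5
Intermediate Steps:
x = -68367 (x = -44685 - 23682 = -68367)
1/(Y(107) + x) = 1/(107 - 68367) = 1/(-68260) = -1/68260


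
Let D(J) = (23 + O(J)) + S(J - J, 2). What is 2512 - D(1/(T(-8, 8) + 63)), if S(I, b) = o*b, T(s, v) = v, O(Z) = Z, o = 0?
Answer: 176718/71 ≈ 2489.0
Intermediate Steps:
S(I, b) = 0 (S(I, b) = 0*b = 0)
D(J) = 23 + J (D(J) = (23 + J) + 0 = 23 + J)
2512 - D(1/(T(-8, 8) + 63)) = 2512 - (23 + 1/(8 + 63)) = 2512 - (23 + 1/71) = 2512 - 1*1634/71 = 2512 - 1634/71 = 176718/71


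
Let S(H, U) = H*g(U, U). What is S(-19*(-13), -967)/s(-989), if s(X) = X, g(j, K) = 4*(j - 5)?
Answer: 960336/989 ≈ 971.02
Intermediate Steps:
g(j, K) = -20 + 4*j (g(j, K) = 4*(-5 + j) = -20 + 4*j)
S(H, U) = H*(-20 + 4*U)
S(-19*(-13), -967)/s(-989) = (4*(-19*(-13))*(-5 - 967))/(-989) = (4*247*(-972))*(-1/989) = -960336*(-1/989) = 960336/989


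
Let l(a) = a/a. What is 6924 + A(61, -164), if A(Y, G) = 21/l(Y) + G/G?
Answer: 6946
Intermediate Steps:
l(a) = 1
A(Y, G) = 22 (A(Y, G) = 21/1 + G/G = 21*1 + 1 = 21 + 1 = 22)
6924 + A(61, -164) = 6924 + 22 = 6946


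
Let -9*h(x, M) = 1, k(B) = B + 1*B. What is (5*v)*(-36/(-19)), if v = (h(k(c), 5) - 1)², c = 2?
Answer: 2000/171 ≈ 11.696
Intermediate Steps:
k(B) = 2*B (k(B) = B + B = 2*B)
h(x, M) = -⅑ (h(x, M) = -⅑*1 = -⅑)
v = 100/81 (v = (-⅑ - 1)² = (-10/9)² = 100/81 ≈ 1.2346)
(5*v)*(-36/(-19)) = (5*(100/81))*(-36/(-19)) = 500*(-36*(-1/19))/81 = (500/81)*(36/19) = 2000/171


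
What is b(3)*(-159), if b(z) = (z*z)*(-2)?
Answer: 2862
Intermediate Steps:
b(z) = -2*z² (b(z) = z²*(-2) = -2*z²)
b(3)*(-159) = -2*3²*(-159) = -2*9*(-159) = -18*(-159) = 2862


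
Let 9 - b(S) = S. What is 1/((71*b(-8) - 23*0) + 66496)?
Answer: 1/67703 ≈ 1.4770e-5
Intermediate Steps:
b(S) = 9 - S
1/((71*b(-8) - 23*0) + 66496) = 1/((71*(9 - 1*(-8)) - 23*0) + 66496) = 1/((71*(9 + 8) + 0) + 66496) = 1/((71*17 + 0) + 66496) = 1/((1207 + 0) + 66496) = 1/(1207 + 66496) = 1/67703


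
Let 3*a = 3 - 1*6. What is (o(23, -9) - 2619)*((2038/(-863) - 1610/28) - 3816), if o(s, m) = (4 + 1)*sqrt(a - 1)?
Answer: 17520421203/1726 - 33448685*I*sqrt(2)/1726 ≈ 1.0151e+7 - 27406.0*I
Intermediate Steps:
a = -1 (a = (3 - 1*6)/3 = (3 - 6)/3 = (1/3)*(-3) = -1)
o(s, m) = 5*I*sqrt(2) (o(s, m) = (4 + 1)*sqrt(-1 - 1) = 5*sqrt(-2) = 5*(I*sqrt(2)) = 5*I*sqrt(2))
(o(23, -9) - 2619)*((2038/(-863) - 1610/28) - 3816) = (5*I*sqrt(2) - 2619)*((2038/(-863) - 1610/28) - 3816) = (-2619 + 5*I*sqrt(2))*((2038*(-1/863) - 1610*1/28) - 3816) = (-2619 + 5*I*sqrt(2))*((-2038/863 - 115/2) - 3816) = (-2619 + 5*I*sqrt(2))*(-103321/1726 - 3816) = (-2619 + 5*I*sqrt(2))*(-6689737/1726) = 17520421203/1726 - 33448685*I*sqrt(2)/1726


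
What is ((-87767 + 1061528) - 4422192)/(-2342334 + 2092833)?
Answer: 164211/11881 ≈ 13.821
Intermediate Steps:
((-87767 + 1061528) - 4422192)/(-2342334 + 2092833) = (973761 - 4422192)/(-249501) = -3448431*(-1/249501) = 164211/11881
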